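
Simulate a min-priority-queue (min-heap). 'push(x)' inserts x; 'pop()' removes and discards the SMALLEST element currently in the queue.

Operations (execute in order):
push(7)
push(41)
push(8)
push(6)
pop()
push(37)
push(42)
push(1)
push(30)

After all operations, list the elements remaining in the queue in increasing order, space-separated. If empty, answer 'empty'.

Answer: 1 7 8 30 37 41 42

Derivation:
push(7): heap contents = [7]
push(41): heap contents = [7, 41]
push(8): heap contents = [7, 8, 41]
push(6): heap contents = [6, 7, 8, 41]
pop() → 6: heap contents = [7, 8, 41]
push(37): heap contents = [7, 8, 37, 41]
push(42): heap contents = [7, 8, 37, 41, 42]
push(1): heap contents = [1, 7, 8, 37, 41, 42]
push(30): heap contents = [1, 7, 8, 30, 37, 41, 42]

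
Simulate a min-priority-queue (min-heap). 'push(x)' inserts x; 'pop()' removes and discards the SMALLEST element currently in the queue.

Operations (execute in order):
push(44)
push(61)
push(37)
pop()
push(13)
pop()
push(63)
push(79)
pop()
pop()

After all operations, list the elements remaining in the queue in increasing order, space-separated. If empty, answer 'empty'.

Answer: 63 79

Derivation:
push(44): heap contents = [44]
push(61): heap contents = [44, 61]
push(37): heap contents = [37, 44, 61]
pop() → 37: heap contents = [44, 61]
push(13): heap contents = [13, 44, 61]
pop() → 13: heap contents = [44, 61]
push(63): heap contents = [44, 61, 63]
push(79): heap contents = [44, 61, 63, 79]
pop() → 44: heap contents = [61, 63, 79]
pop() → 61: heap contents = [63, 79]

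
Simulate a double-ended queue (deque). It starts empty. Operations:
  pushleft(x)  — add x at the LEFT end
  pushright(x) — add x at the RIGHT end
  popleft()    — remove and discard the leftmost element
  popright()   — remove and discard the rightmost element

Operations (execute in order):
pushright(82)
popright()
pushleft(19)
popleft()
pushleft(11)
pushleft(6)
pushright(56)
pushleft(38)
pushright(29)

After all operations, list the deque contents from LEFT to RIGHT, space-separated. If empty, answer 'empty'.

pushright(82): [82]
popright(): []
pushleft(19): [19]
popleft(): []
pushleft(11): [11]
pushleft(6): [6, 11]
pushright(56): [6, 11, 56]
pushleft(38): [38, 6, 11, 56]
pushright(29): [38, 6, 11, 56, 29]

Answer: 38 6 11 56 29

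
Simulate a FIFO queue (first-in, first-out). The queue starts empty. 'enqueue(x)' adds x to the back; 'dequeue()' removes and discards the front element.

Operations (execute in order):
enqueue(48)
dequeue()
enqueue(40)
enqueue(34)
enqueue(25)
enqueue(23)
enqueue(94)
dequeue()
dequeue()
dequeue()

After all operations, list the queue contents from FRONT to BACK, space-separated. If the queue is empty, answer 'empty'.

Answer: 23 94

Derivation:
enqueue(48): [48]
dequeue(): []
enqueue(40): [40]
enqueue(34): [40, 34]
enqueue(25): [40, 34, 25]
enqueue(23): [40, 34, 25, 23]
enqueue(94): [40, 34, 25, 23, 94]
dequeue(): [34, 25, 23, 94]
dequeue(): [25, 23, 94]
dequeue(): [23, 94]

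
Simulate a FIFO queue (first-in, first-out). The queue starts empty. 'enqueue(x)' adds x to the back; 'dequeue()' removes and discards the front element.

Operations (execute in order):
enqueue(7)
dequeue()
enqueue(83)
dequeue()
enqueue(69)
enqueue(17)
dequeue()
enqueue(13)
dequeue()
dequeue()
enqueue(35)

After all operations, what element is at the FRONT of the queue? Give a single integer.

enqueue(7): queue = [7]
dequeue(): queue = []
enqueue(83): queue = [83]
dequeue(): queue = []
enqueue(69): queue = [69]
enqueue(17): queue = [69, 17]
dequeue(): queue = [17]
enqueue(13): queue = [17, 13]
dequeue(): queue = [13]
dequeue(): queue = []
enqueue(35): queue = [35]

Answer: 35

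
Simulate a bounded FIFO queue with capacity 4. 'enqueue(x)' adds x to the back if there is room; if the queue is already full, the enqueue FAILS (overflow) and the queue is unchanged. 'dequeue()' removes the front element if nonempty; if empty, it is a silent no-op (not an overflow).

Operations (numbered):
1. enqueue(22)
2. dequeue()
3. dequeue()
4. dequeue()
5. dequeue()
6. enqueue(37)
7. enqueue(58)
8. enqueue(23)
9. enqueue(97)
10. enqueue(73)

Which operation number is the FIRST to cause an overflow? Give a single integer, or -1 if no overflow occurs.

1. enqueue(22): size=1
2. dequeue(): size=0
3. dequeue(): empty, no-op, size=0
4. dequeue(): empty, no-op, size=0
5. dequeue(): empty, no-op, size=0
6. enqueue(37): size=1
7. enqueue(58): size=2
8. enqueue(23): size=3
9. enqueue(97): size=4
10. enqueue(73): size=4=cap → OVERFLOW (fail)

Answer: 10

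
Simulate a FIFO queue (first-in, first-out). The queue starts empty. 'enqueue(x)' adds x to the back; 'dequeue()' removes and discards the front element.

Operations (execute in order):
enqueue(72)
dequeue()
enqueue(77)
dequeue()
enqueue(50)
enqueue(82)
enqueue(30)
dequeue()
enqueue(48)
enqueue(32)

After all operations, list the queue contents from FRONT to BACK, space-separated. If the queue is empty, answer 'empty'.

Answer: 82 30 48 32

Derivation:
enqueue(72): [72]
dequeue(): []
enqueue(77): [77]
dequeue(): []
enqueue(50): [50]
enqueue(82): [50, 82]
enqueue(30): [50, 82, 30]
dequeue(): [82, 30]
enqueue(48): [82, 30, 48]
enqueue(32): [82, 30, 48, 32]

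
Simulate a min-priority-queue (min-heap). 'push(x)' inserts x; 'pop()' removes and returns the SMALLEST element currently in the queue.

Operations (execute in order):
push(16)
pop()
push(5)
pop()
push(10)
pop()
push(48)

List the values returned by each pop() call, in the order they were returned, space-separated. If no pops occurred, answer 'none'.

Answer: 16 5 10

Derivation:
push(16): heap contents = [16]
pop() → 16: heap contents = []
push(5): heap contents = [5]
pop() → 5: heap contents = []
push(10): heap contents = [10]
pop() → 10: heap contents = []
push(48): heap contents = [48]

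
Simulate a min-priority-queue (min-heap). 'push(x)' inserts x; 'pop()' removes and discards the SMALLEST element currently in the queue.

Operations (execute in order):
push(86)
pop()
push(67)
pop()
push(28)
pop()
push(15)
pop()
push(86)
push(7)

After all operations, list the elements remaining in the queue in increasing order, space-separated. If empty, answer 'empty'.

push(86): heap contents = [86]
pop() → 86: heap contents = []
push(67): heap contents = [67]
pop() → 67: heap contents = []
push(28): heap contents = [28]
pop() → 28: heap contents = []
push(15): heap contents = [15]
pop() → 15: heap contents = []
push(86): heap contents = [86]
push(7): heap contents = [7, 86]

Answer: 7 86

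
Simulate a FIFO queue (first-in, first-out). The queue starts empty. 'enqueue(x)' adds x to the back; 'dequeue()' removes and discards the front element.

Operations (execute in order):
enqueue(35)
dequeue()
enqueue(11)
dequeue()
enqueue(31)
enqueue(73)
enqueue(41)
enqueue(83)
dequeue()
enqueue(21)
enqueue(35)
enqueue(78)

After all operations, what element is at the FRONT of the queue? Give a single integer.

enqueue(35): queue = [35]
dequeue(): queue = []
enqueue(11): queue = [11]
dequeue(): queue = []
enqueue(31): queue = [31]
enqueue(73): queue = [31, 73]
enqueue(41): queue = [31, 73, 41]
enqueue(83): queue = [31, 73, 41, 83]
dequeue(): queue = [73, 41, 83]
enqueue(21): queue = [73, 41, 83, 21]
enqueue(35): queue = [73, 41, 83, 21, 35]
enqueue(78): queue = [73, 41, 83, 21, 35, 78]

Answer: 73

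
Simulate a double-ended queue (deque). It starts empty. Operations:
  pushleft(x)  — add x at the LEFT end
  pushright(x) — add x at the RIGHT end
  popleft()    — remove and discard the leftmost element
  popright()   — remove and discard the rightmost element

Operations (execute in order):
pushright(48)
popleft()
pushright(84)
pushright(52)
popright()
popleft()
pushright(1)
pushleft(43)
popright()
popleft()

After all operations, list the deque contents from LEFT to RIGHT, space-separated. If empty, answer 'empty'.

pushright(48): [48]
popleft(): []
pushright(84): [84]
pushright(52): [84, 52]
popright(): [84]
popleft(): []
pushright(1): [1]
pushleft(43): [43, 1]
popright(): [43]
popleft(): []

Answer: empty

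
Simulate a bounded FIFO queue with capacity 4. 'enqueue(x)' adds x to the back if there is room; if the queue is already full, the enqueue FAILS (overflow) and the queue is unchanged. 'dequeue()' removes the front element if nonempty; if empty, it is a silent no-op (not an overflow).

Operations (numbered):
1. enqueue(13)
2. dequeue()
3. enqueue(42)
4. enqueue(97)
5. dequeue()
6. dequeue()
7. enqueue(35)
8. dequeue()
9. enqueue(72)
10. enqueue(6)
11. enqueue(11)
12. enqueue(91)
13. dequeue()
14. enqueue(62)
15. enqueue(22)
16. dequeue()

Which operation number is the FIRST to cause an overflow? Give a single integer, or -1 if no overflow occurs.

Answer: 15

Derivation:
1. enqueue(13): size=1
2. dequeue(): size=0
3. enqueue(42): size=1
4. enqueue(97): size=2
5. dequeue(): size=1
6. dequeue(): size=0
7. enqueue(35): size=1
8. dequeue(): size=0
9. enqueue(72): size=1
10. enqueue(6): size=2
11. enqueue(11): size=3
12. enqueue(91): size=4
13. dequeue(): size=3
14. enqueue(62): size=4
15. enqueue(22): size=4=cap → OVERFLOW (fail)
16. dequeue(): size=3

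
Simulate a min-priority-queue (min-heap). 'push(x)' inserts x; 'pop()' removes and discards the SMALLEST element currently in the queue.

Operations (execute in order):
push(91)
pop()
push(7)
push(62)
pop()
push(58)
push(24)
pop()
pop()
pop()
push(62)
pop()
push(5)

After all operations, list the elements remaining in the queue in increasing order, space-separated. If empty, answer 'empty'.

push(91): heap contents = [91]
pop() → 91: heap contents = []
push(7): heap contents = [7]
push(62): heap contents = [7, 62]
pop() → 7: heap contents = [62]
push(58): heap contents = [58, 62]
push(24): heap contents = [24, 58, 62]
pop() → 24: heap contents = [58, 62]
pop() → 58: heap contents = [62]
pop() → 62: heap contents = []
push(62): heap contents = [62]
pop() → 62: heap contents = []
push(5): heap contents = [5]

Answer: 5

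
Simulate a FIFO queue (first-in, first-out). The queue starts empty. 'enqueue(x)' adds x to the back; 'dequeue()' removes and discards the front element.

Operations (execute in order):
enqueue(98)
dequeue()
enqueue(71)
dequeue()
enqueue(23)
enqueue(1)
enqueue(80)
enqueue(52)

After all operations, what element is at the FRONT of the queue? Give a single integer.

enqueue(98): queue = [98]
dequeue(): queue = []
enqueue(71): queue = [71]
dequeue(): queue = []
enqueue(23): queue = [23]
enqueue(1): queue = [23, 1]
enqueue(80): queue = [23, 1, 80]
enqueue(52): queue = [23, 1, 80, 52]

Answer: 23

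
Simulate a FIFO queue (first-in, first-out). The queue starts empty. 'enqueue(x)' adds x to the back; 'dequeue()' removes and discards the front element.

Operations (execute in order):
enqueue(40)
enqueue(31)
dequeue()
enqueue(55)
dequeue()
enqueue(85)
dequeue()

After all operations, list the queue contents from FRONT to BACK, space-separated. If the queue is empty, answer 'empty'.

Answer: 85

Derivation:
enqueue(40): [40]
enqueue(31): [40, 31]
dequeue(): [31]
enqueue(55): [31, 55]
dequeue(): [55]
enqueue(85): [55, 85]
dequeue(): [85]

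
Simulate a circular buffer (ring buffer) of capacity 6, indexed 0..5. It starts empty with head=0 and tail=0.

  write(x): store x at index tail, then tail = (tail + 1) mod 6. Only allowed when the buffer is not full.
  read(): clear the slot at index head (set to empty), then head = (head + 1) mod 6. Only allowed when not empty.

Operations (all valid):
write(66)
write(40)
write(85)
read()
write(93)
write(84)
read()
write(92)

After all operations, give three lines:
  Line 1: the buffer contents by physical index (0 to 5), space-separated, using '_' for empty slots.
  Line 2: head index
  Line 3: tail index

write(66): buf=[66 _ _ _ _ _], head=0, tail=1, size=1
write(40): buf=[66 40 _ _ _ _], head=0, tail=2, size=2
write(85): buf=[66 40 85 _ _ _], head=0, tail=3, size=3
read(): buf=[_ 40 85 _ _ _], head=1, tail=3, size=2
write(93): buf=[_ 40 85 93 _ _], head=1, tail=4, size=3
write(84): buf=[_ 40 85 93 84 _], head=1, tail=5, size=4
read(): buf=[_ _ 85 93 84 _], head=2, tail=5, size=3
write(92): buf=[_ _ 85 93 84 92], head=2, tail=0, size=4

Answer: _ _ 85 93 84 92
2
0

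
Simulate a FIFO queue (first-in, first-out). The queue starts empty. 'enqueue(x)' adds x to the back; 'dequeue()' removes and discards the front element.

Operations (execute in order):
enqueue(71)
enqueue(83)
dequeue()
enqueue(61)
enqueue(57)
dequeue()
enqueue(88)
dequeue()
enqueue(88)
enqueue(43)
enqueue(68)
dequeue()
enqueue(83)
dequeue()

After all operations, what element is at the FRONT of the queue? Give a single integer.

Answer: 88

Derivation:
enqueue(71): queue = [71]
enqueue(83): queue = [71, 83]
dequeue(): queue = [83]
enqueue(61): queue = [83, 61]
enqueue(57): queue = [83, 61, 57]
dequeue(): queue = [61, 57]
enqueue(88): queue = [61, 57, 88]
dequeue(): queue = [57, 88]
enqueue(88): queue = [57, 88, 88]
enqueue(43): queue = [57, 88, 88, 43]
enqueue(68): queue = [57, 88, 88, 43, 68]
dequeue(): queue = [88, 88, 43, 68]
enqueue(83): queue = [88, 88, 43, 68, 83]
dequeue(): queue = [88, 43, 68, 83]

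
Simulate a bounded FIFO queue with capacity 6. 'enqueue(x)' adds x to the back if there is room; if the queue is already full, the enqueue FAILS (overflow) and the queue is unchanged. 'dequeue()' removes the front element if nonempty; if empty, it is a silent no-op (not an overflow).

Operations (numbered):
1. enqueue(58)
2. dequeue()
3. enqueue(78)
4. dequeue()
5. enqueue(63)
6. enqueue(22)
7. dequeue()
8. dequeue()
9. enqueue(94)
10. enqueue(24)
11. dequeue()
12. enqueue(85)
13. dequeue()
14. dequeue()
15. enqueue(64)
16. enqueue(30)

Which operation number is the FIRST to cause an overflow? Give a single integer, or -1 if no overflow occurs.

Answer: -1

Derivation:
1. enqueue(58): size=1
2. dequeue(): size=0
3. enqueue(78): size=1
4. dequeue(): size=0
5. enqueue(63): size=1
6. enqueue(22): size=2
7. dequeue(): size=1
8. dequeue(): size=0
9. enqueue(94): size=1
10. enqueue(24): size=2
11. dequeue(): size=1
12. enqueue(85): size=2
13. dequeue(): size=1
14. dequeue(): size=0
15. enqueue(64): size=1
16. enqueue(30): size=2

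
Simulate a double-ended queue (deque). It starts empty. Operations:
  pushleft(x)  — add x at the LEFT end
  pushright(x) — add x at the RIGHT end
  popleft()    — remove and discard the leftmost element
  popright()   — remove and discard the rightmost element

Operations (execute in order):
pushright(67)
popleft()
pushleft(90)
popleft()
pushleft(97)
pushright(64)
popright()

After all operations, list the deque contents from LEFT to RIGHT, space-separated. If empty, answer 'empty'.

Answer: 97

Derivation:
pushright(67): [67]
popleft(): []
pushleft(90): [90]
popleft(): []
pushleft(97): [97]
pushright(64): [97, 64]
popright(): [97]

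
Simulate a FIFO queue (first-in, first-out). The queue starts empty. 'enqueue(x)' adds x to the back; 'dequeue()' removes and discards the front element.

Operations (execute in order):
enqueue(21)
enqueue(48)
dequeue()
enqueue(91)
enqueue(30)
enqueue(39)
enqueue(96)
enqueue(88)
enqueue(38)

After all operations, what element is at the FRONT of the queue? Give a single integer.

Answer: 48

Derivation:
enqueue(21): queue = [21]
enqueue(48): queue = [21, 48]
dequeue(): queue = [48]
enqueue(91): queue = [48, 91]
enqueue(30): queue = [48, 91, 30]
enqueue(39): queue = [48, 91, 30, 39]
enqueue(96): queue = [48, 91, 30, 39, 96]
enqueue(88): queue = [48, 91, 30, 39, 96, 88]
enqueue(38): queue = [48, 91, 30, 39, 96, 88, 38]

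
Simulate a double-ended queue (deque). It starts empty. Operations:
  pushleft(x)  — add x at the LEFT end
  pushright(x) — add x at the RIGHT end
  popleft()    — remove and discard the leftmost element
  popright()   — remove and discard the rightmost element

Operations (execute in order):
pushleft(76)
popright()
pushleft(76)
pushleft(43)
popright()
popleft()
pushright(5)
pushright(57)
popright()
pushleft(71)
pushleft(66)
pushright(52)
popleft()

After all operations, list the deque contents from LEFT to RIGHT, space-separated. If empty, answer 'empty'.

pushleft(76): [76]
popright(): []
pushleft(76): [76]
pushleft(43): [43, 76]
popright(): [43]
popleft(): []
pushright(5): [5]
pushright(57): [5, 57]
popright(): [5]
pushleft(71): [71, 5]
pushleft(66): [66, 71, 5]
pushright(52): [66, 71, 5, 52]
popleft(): [71, 5, 52]

Answer: 71 5 52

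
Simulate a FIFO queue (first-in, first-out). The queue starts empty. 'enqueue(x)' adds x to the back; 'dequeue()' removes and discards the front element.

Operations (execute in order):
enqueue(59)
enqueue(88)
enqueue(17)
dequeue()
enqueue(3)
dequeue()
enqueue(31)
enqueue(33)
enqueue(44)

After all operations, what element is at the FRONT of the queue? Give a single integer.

enqueue(59): queue = [59]
enqueue(88): queue = [59, 88]
enqueue(17): queue = [59, 88, 17]
dequeue(): queue = [88, 17]
enqueue(3): queue = [88, 17, 3]
dequeue(): queue = [17, 3]
enqueue(31): queue = [17, 3, 31]
enqueue(33): queue = [17, 3, 31, 33]
enqueue(44): queue = [17, 3, 31, 33, 44]

Answer: 17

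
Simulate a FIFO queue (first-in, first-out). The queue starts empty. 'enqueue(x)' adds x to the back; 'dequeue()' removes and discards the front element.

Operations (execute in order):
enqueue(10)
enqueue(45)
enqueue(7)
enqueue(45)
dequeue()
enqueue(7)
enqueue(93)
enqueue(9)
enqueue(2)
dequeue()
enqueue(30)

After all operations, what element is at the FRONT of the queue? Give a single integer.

enqueue(10): queue = [10]
enqueue(45): queue = [10, 45]
enqueue(7): queue = [10, 45, 7]
enqueue(45): queue = [10, 45, 7, 45]
dequeue(): queue = [45, 7, 45]
enqueue(7): queue = [45, 7, 45, 7]
enqueue(93): queue = [45, 7, 45, 7, 93]
enqueue(9): queue = [45, 7, 45, 7, 93, 9]
enqueue(2): queue = [45, 7, 45, 7, 93, 9, 2]
dequeue(): queue = [7, 45, 7, 93, 9, 2]
enqueue(30): queue = [7, 45, 7, 93, 9, 2, 30]

Answer: 7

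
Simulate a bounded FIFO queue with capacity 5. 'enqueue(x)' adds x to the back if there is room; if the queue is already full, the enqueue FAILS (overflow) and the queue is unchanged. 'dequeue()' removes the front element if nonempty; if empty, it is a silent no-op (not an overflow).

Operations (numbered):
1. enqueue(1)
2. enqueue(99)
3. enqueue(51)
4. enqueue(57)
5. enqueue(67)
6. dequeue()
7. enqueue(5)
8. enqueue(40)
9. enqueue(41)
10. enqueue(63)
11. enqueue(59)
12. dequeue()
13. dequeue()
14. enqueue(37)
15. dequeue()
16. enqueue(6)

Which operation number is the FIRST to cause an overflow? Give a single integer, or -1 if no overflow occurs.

Answer: 8

Derivation:
1. enqueue(1): size=1
2. enqueue(99): size=2
3. enqueue(51): size=3
4. enqueue(57): size=4
5. enqueue(67): size=5
6. dequeue(): size=4
7. enqueue(5): size=5
8. enqueue(40): size=5=cap → OVERFLOW (fail)
9. enqueue(41): size=5=cap → OVERFLOW (fail)
10. enqueue(63): size=5=cap → OVERFLOW (fail)
11. enqueue(59): size=5=cap → OVERFLOW (fail)
12. dequeue(): size=4
13. dequeue(): size=3
14. enqueue(37): size=4
15. dequeue(): size=3
16. enqueue(6): size=4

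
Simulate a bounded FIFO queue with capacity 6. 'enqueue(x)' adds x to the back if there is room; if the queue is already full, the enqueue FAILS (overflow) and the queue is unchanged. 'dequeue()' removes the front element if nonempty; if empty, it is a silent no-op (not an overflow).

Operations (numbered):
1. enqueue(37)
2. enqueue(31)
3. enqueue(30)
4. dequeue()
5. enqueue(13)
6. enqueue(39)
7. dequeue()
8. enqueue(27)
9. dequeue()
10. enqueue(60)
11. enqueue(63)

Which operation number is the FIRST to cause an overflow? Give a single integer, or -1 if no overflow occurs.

Answer: -1

Derivation:
1. enqueue(37): size=1
2. enqueue(31): size=2
3. enqueue(30): size=3
4. dequeue(): size=2
5. enqueue(13): size=3
6. enqueue(39): size=4
7. dequeue(): size=3
8. enqueue(27): size=4
9. dequeue(): size=3
10. enqueue(60): size=4
11. enqueue(63): size=5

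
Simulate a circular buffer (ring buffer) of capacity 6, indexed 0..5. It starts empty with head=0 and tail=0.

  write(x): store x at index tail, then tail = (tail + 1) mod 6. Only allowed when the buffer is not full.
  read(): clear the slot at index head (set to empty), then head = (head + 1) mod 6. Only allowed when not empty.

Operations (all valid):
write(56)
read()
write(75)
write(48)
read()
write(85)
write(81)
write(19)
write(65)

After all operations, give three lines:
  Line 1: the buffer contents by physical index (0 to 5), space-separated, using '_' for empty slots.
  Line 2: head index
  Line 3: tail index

Answer: 65 _ 48 85 81 19
2
1

Derivation:
write(56): buf=[56 _ _ _ _ _], head=0, tail=1, size=1
read(): buf=[_ _ _ _ _ _], head=1, tail=1, size=0
write(75): buf=[_ 75 _ _ _ _], head=1, tail=2, size=1
write(48): buf=[_ 75 48 _ _ _], head=1, tail=3, size=2
read(): buf=[_ _ 48 _ _ _], head=2, tail=3, size=1
write(85): buf=[_ _ 48 85 _ _], head=2, tail=4, size=2
write(81): buf=[_ _ 48 85 81 _], head=2, tail=5, size=3
write(19): buf=[_ _ 48 85 81 19], head=2, tail=0, size=4
write(65): buf=[65 _ 48 85 81 19], head=2, tail=1, size=5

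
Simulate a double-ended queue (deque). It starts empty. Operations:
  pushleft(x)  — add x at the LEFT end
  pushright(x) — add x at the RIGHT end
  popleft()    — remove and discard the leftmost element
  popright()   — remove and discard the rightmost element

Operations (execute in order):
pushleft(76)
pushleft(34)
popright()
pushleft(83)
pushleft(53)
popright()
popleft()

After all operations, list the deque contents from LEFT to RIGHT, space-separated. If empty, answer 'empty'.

Answer: 83

Derivation:
pushleft(76): [76]
pushleft(34): [34, 76]
popright(): [34]
pushleft(83): [83, 34]
pushleft(53): [53, 83, 34]
popright(): [53, 83]
popleft(): [83]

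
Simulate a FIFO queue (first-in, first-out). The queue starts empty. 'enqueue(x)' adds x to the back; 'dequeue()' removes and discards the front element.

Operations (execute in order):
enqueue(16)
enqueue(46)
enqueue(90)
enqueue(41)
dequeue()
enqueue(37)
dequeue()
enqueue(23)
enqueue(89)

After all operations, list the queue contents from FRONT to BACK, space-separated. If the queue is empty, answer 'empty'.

enqueue(16): [16]
enqueue(46): [16, 46]
enqueue(90): [16, 46, 90]
enqueue(41): [16, 46, 90, 41]
dequeue(): [46, 90, 41]
enqueue(37): [46, 90, 41, 37]
dequeue(): [90, 41, 37]
enqueue(23): [90, 41, 37, 23]
enqueue(89): [90, 41, 37, 23, 89]

Answer: 90 41 37 23 89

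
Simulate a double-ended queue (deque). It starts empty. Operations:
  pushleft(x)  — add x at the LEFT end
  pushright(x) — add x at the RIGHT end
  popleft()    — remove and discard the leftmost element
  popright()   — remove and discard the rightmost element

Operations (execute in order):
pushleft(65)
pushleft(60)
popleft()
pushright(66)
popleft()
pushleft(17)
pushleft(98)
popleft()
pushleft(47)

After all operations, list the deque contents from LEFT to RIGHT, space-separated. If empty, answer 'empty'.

pushleft(65): [65]
pushleft(60): [60, 65]
popleft(): [65]
pushright(66): [65, 66]
popleft(): [66]
pushleft(17): [17, 66]
pushleft(98): [98, 17, 66]
popleft(): [17, 66]
pushleft(47): [47, 17, 66]

Answer: 47 17 66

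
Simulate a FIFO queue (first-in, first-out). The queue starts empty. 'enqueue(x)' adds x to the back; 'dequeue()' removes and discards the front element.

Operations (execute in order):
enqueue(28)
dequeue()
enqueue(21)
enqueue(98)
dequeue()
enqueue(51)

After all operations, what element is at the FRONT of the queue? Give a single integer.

enqueue(28): queue = [28]
dequeue(): queue = []
enqueue(21): queue = [21]
enqueue(98): queue = [21, 98]
dequeue(): queue = [98]
enqueue(51): queue = [98, 51]

Answer: 98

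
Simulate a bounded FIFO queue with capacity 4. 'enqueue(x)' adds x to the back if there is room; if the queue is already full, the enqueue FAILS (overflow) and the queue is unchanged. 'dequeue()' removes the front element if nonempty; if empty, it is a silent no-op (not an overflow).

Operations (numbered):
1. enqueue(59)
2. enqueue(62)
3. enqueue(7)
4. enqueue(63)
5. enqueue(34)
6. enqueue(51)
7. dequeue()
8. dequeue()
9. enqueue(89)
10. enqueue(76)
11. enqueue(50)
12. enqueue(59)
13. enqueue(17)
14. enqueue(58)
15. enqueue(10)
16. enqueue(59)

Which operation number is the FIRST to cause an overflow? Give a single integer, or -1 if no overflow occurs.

1. enqueue(59): size=1
2. enqueue(62): size=2
3. enqueue(7): size=3
4. enqueue(63): size=4
5. enqueue(34): size=4=cap → OVERFLOW (fail)
6. enqueue(51): size=4=cap → OVERFLOW (fail)
7. dequeue(): size=3
8. dequeue(): size=2
9. enqueue(89): size=3
10. enqueue(76): size=4
11. enqueue(50): size=4=cap → OVERFLOW (fail)
12. enqueue(59): size=4=cap → OVERFLOW (fail)
13. enqueue(17): size=4=cap → OVERFLOW (fail)
14. enqueue(58): size=4=cap → OVERFLOW (fail)
15. enqueue(10): size=4=cap → OVERFLOW (fail)
16. enqueue(59): size=4=cap → OVERFLOW (fail)

Answer: 5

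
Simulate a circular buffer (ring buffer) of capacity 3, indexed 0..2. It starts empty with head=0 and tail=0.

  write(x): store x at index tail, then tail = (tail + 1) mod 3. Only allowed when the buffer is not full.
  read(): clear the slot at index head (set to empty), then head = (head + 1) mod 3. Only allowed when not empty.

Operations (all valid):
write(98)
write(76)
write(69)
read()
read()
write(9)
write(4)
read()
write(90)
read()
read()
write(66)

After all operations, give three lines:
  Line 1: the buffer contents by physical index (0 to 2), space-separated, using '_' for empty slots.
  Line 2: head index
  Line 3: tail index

write(98): buf=[98 _ _], head=0, tail=1, size=1
write(76): buf=[98 76 _], head=0, tail=2, size=2
write(69): buf=[98 76 69], head=0, tail=0, size=3
read(): buf=[_ 76 69], head=1, tail=0, size=2
read(): buf=[_ _ 69], head=2, tail=0, size=1
write(9): buf=[9 _ 69], head=2, tail=1, size=2
write(4): buf=[9 4 69], head=2, tail=2, size=3
read(): buf=[9 4 _], head=0, tail=2, size=2
write(90): buf=[9 4 90], head=0, tail=0, size=3
read(): buf=[_ 4 90], head=1, tail=0, size=2
read(): buf=[_ _ 90], head=2, tail=0, size=1
write(66): buf=[66 _ 90], head=2, tail=1, size=2

Answer: 66 _ 90
2
1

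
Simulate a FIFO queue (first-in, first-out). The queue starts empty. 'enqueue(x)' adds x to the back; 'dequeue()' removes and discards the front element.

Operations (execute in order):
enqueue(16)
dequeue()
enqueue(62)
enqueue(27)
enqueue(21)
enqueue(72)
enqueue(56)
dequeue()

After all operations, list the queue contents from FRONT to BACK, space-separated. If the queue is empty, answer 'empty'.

Answer: 27 21 72 56

Derivation:
enqueue(16): [16]
dequeue(): []
enqueue(62): [62]
enqueue(27): [62, 27]
enqueue(21): [62, 27, 21]
enqueue(72): [62, 27, 21, 72]
enqueue(56): [62, 27, 21, 72, 56]
dequeue(): [27, 21, 72, 56]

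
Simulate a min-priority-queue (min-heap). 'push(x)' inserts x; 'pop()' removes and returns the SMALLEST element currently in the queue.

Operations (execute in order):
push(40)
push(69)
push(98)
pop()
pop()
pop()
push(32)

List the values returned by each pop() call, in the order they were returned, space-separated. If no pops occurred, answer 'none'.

Answer: 40 69 98

Derivation:
push(40): heap contents = [40]
push(69): heap contents = [40, 69]
push(98): heap contents = [40, 69, 98]
pop() → 40: heap contents = [69, 98]
pop() → 69: heap contents = [98]
pop() → 98: heap contents = []
push(32): heap contents = [32]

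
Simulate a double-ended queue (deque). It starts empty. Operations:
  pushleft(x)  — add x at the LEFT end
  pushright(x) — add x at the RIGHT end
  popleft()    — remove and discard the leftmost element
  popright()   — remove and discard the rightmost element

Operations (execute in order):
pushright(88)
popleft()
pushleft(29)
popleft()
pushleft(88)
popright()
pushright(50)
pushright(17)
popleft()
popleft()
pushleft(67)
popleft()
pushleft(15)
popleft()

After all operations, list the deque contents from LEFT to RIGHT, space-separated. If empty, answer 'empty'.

Answer: empty

Derivation:
pushright(88): [88]
popleft(): []
pushleft(29): [29]
popleft(): []
pushleft(88): [88]
popright(): []
pushright(50): [50]
pushright(17): [50, 17]
popleft(): [17]
popleft(): []
pushleft(67): [67]
popleft(): []
pushleft(15): [15]
popleft(): []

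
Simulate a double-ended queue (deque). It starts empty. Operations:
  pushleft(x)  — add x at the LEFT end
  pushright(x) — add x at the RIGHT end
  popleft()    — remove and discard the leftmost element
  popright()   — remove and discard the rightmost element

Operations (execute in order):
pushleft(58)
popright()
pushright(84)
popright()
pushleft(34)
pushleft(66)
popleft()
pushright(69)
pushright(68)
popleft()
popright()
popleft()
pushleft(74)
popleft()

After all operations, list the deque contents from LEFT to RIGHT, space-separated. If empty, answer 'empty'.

Answer: empty

Derivation:
pushleft(58): [58]
popright(): []
pushright(84): [84]
popright(): []
pushleft(34): [34]
pushleft(66): [66, 34]
popleft(): [34]
pushright(69): [34, 69]
pushright(68): [34, 69, 68]
popleft(): [69, 68]
popright(): [69]
popleft(): []
pushleft(74): [74]
popleft(): []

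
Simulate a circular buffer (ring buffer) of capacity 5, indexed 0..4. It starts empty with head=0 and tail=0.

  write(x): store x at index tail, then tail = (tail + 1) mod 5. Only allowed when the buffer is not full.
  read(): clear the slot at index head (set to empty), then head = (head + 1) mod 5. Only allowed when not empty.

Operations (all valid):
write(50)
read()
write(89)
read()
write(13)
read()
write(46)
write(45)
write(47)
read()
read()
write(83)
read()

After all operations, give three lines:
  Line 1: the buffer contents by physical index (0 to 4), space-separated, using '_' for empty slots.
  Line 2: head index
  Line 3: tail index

Answer: _ 83 _ _ _
1
2

Derivation:
write(50): buf=[50 _ _ _ _], head=0, tail=1, size=1
read(): buf=[_ _ _ _ _], head=1, tail=1, size=0
write(89): buf=[_ 89 _ _ _], head=1, tail=2, size=1
read(): buf=[_ _ _ _ _], head=2, tail=2, size=0
write(13): buf=[_ _ 13 _ _], head=2, tail=3, size=1
read(): buf=[_ _ _ _ _], head=3, tail=3, size=0
write(46): buf=[_ _ _ 46 _], head=3, tail=4, size=1
write(45): buf=[_ _ _ 46 45], head=3, tail=0, size=2
write(47): buf=[47 _ _ 46 45], head=3, tail=1, size=3
read(): buf=[47 _ _ _ 45], head=4, tail=1, size=2
read(): buf=[47 _ _ _ _], head=0, tail=1, size=1
write(83): buf=[47 83 _ _ _], head=0, tail=2, size=2
read(): buf=[_ 83 _ _ _], head=1, tail=2, size=1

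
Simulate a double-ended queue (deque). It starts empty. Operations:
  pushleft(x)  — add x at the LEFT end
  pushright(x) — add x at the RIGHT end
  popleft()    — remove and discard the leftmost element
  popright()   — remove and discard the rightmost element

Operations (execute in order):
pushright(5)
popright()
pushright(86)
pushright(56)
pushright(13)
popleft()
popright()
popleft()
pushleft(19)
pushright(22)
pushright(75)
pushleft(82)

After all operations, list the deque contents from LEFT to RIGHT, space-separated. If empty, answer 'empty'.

Answer: 82 19 22 75

Derivation:
pushright(5): [5]
popright(): []
pushright(86): [86]
pushright(56): [86, 56]
pushright(13): [86, 56, 13]
popleft(): [56, 13]
popright(): [56]
popleft(): []
pushleft(19): [19]
pushright(22): [19, 22]
pushright(75): [19, 22, 75]
pushleft(82): [82, 19, 22, 75]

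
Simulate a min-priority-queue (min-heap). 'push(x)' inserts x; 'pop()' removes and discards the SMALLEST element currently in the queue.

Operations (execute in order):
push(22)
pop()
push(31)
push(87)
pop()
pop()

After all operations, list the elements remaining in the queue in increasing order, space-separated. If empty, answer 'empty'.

push(22): heap contents = [22]
pop() → 22: heap contents = []
push(31): heap contents = [31]
push(87): heap contents = [31, 87]
pop() → 31: heap contents = [87]
pop() → 87: heap contents = []

Answer: empty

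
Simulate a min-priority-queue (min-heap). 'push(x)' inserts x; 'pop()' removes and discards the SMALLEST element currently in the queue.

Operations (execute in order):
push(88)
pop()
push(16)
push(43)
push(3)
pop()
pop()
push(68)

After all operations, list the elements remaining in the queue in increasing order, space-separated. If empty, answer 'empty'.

Answer: 43 68

Derivation:
push(88): heap contents = [88]
pop() → 88: heap contents = []
push(16): heap contents = [16]
push(43): heap contents = [16, 43]
push(3): heap contents = [3, 16, 43]
pop() → 3: heap contents = [16, 43]
pop() → 16: heap contents = [43]
push(68): heap contents = [43, 68]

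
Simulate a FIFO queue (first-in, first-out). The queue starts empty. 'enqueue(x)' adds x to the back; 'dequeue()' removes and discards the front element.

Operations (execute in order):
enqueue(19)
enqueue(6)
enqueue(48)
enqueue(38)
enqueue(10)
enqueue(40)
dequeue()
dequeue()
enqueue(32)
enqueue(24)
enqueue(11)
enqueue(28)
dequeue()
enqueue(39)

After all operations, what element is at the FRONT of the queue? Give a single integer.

enqueue(19): queue = [19]
enqueue(6): queue = [19, 6]
enqueue(48): queue = [19, 6, 48]
enqueue(38): queue = [19, 6, 48, 38]
enqueue(10): queue = [19, 6, 48, 38, 10]
enqueue(40): queue = [19, 6, 48, 38, 10, 40]
dequeue(): queue = [6, 48, 38, 10, 40]
dequeue(): queue = [48, 38, 10, 40]
enqueue(32): queue = [48, 38, 10, 40, 32]
enqueue(24): queue = [48, 38, 10, 40, 32, 24]
enqueue(11): queue = [48, 38, 10, 40, 32, 24, 11]
enqueue(28): queue = [48, 38, 10, 40, 32, 24, 11, 28]
dequeue(): queue = [38, 10, 40, 32, 24, 11, 28]
enqueue(39): queue = [38, 10, 40, 32, 24, 11, 28, 39]

Answer: 38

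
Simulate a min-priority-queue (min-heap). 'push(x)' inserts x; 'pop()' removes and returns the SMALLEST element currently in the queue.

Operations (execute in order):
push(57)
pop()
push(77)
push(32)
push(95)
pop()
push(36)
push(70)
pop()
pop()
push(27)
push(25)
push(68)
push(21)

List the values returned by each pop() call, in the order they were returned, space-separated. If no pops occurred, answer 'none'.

push(57): heap contents = [57]
pop() → 57: heap contents = []
push(77): heap contents = [77]
push(32): heap contents = [32, 77]
push(95): heap contents = [32, 77, 95]
pop() → 32: heap contents = [77, 95]
push(36): heap contents = [36, 77, 95]
push(70): heap contents = [36, 70, 77, 95]
pop() → 36: heap contents = [70, 77, 95]
pop() → 70: heap contents = [77, 95]
push(27): heap contents = [27, 77, 95]
push(25): heap contents = [25, 27, 77, 95]
push(68): heap contents = [25, 27, 68, 77, 95]
push(21): heap contents = [21, 25, 27, 68, 77, 95]

Answer: 57 32 36 70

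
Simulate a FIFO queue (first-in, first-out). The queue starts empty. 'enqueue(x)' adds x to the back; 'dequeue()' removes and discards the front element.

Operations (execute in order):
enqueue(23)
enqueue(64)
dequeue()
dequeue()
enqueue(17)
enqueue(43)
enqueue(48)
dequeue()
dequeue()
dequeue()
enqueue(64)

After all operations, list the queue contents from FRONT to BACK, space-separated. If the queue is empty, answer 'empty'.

enqueue(23): [23]
enqueue(64): [23, 64]
dequeue(): [64]
dequeue(): []
enqueue(17): [17]
enqueue(43): [17, 43]
enqueue(48): [17, 43, 48]
dequeue(): [43, 48]
dequeue(): [48]
dequeue(): []
enqueue(64): [64]

Answer: 64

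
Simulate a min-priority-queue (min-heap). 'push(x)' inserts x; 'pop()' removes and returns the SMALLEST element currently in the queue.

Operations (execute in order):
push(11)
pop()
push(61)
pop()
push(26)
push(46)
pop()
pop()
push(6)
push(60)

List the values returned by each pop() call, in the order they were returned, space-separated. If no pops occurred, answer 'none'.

push(11): heap contents = [11]
pop() → 11: heap contents = []
push(61): heap contents = [61]
pop() → 61: heap contents = []
push(26): heap contents = [26]
push(46): heap contents = [26, 46]
pop() → 26: heap contents = [46]
pop() → 46: heap contents = []
push(6): heap contents = [6]
push(60): heap contents = [6, 60]

Answer: 11 61 26 46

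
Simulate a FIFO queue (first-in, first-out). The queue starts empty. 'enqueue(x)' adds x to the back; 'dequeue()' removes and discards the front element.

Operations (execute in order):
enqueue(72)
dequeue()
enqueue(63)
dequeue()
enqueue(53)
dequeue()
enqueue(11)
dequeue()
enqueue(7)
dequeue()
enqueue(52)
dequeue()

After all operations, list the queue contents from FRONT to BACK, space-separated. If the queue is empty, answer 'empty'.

enqueue(72): [72]
dequeue(): []
enqueue(63): [63]
dequeue(): []
enqueue(53): [53]
dequeue(): []
enqueue(11): [11]
dequeue(): []
enqueue(7): [7]
dequeue(): []
enqueue(52): [52]
dequeue(): []

Answer: empty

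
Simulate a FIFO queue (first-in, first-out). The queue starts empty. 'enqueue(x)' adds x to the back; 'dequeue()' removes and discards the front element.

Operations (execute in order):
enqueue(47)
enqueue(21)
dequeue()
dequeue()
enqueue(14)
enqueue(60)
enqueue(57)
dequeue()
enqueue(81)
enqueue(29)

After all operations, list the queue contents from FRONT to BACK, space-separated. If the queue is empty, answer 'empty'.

enqueue(47): [47]
enqueue(21): [47, 21]
dequeue(): [21]
dequeue(): []
enqueue(14): [14]
enqueue(60): [14, 60]
enqueue(57): [14, 60, 57]
dequeue(): [60, 57]
enqueue(81): [60, 57, 81]
enqueue(29): [60, 57, 81, 29]

Answer: 60 57 81 29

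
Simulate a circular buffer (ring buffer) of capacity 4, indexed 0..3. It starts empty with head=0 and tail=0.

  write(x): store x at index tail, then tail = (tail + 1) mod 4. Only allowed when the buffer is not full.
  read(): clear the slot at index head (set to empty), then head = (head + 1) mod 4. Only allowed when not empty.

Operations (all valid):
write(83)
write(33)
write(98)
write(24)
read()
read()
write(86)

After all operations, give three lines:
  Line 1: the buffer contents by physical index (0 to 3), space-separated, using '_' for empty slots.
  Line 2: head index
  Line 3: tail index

Answer: 86 _ 98 24
2
1

Derivation:
write(83): buf=[83 _ _ _], head=0, tail=1, size=1
write(33): buf=[83 33 _ _], head=0, tail=2, size=2
write(98): buf=[83 33 98 _], head=0, tail=3, size=3
write(24): buf=[83 33 98 24], head=0, tail=0, size=4
read(): buf=[_ 33 98 24], head=1, tail=0, size=3
read(): buf=[_ _ 98 24], head=2, tail=0, size=2
write(86): buf=[86 _ 98 24], head=2, tail=1, size=3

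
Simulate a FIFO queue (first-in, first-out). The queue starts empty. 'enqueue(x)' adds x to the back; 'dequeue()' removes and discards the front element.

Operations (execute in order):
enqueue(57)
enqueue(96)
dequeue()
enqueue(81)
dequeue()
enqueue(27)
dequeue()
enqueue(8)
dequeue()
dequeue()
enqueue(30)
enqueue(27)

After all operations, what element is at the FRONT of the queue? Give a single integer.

enqueue(57): queue = [57]
enqueue(96): queue = [57, 96]
dequeue(): queue = [96]
enqueue(81): queue = [96, 81]
dequeue(): queue = [81]
enqueue(27): queue = [81, 27]
dequeue(): queue = [27]
enqueue(8): queue = [27, 8]
dequeue(): queue = [8]
dequeue(): queue = []
enqueue(30): queue = [30]
enqueue(27): queue = [30, 27]

Answer: 30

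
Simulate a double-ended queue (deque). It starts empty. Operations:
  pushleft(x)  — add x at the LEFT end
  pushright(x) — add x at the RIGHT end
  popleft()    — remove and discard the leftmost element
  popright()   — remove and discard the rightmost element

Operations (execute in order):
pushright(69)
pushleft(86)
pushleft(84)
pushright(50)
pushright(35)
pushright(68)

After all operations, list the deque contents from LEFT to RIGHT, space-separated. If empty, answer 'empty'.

pushright(69): [69]
pushleft(86): [86, 69]
pushleft(84): [84, 86, 69]
pushright(50): [84, 86, 69, 50]
pushright(35): [84, 86, 69, 50, 35]
pushright(68): [84, 86, 69, 50, 35, 68]

Answer: 84 86 69 50 35 68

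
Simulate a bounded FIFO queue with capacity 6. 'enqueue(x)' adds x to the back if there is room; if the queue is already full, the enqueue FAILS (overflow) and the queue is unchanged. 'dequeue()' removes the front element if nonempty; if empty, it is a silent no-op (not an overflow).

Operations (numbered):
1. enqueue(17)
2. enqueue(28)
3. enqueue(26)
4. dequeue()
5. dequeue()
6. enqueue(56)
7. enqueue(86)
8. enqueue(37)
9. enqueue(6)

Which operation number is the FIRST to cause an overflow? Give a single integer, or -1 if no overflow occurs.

1. enqueue(17): size=1
2. enqueue(28): size=2
3. enqueue(26): size=3
4. dequeue(): size=2
5. dequeue(): size=1
6. enqueue(56): size=2
7. enqueue(86): size=3
8. enqueue(37): size=4
9. enqueue(6): size=5

Answer: -1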